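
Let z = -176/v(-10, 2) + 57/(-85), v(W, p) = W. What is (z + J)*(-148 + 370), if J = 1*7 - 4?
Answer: 376068/85 ≈ 4424.3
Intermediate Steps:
J = 3 (J = 7 - 4 = 3)
z = 1439/85 (z = -176/(-10) + 57/(-85) = -176*(-⅒) + 57*(-1/85) = 88/5 - 57/85 = 1439/85 ≈ 16.929)
(z + J)*(-148 + 370) = (1439/85 + 3)*(-148 + 370) = (1694/85)*222 = 376068/85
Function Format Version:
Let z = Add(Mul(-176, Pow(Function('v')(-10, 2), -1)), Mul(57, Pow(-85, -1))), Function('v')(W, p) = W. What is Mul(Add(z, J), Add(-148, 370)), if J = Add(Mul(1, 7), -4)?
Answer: Rational(376068, 85) ≈ 4424.3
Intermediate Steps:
J = 3 (J = Add(7, -4) = 3)
z = Rational(1439, 85) (z = Add(Mul(-176, Pow(-10, -1)), Mul(57, Pow(-85, -1))) = Add(Mul(-176, Rational(-1, 10)), Mul(57, Rational(-1, 85))) = Add(Rational(88, 5), Rational(-57, 85)) = Rational(1439, 85) ≈ 16.929)
Mul(Add(z, J), Add(-148, 370)) = Mul(Add(Rational(1439, 85), 3), Add(-148, 370)) = Mul(Rational(1694, 85), 222) = Rational(376068, 85)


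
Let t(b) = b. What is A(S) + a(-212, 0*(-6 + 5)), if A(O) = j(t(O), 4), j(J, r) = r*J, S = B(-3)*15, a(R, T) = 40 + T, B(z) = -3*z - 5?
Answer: 280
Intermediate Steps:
B(z) = -5 - 3*z
S = 60 (S = (-5 - 3*(-3))*15 = (-5 + 9)*15 = 4*15 = 60)
j(J, r) = J*r
A(O) = 4*O (A(O) = O*4 = 4*O)
A(S) + a(-212, 0*(-6 + 5)) = 4*60 + (40 + 0*(-6 + 5)) = 240 + (40 + 0*(-1)) = 240 + (40 + 0) = 240 + 40 = 280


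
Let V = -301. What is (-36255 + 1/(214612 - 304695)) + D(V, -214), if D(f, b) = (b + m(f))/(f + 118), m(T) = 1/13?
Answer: -2589822111697/71435819 ≈ -36254.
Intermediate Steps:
m(T) = 1/13
D(f, b) = (1/13 + b)/(118 + f) (D(f, b) = (b + 1/13)/(f + 118) = (1/13 + b)/(118 + f))
(-36255 + 1/(214612 - 304695)) + D(V, -214) = (-36255 + 1/(214612 - 304695)) + (1/13 - 214)/(118 - 301) = (-36255 + 1/(-90083)) - 2781/13/(-183) = (-36255 - 1/90083) - 1/183*(-2781/13) = -3265959166/90083 + 927/793 = -2589822111697/71435819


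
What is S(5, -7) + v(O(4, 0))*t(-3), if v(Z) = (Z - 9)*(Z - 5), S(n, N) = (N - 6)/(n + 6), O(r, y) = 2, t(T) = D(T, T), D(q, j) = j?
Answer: -706/11 ≈ -64.182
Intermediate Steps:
t(T) = T
S(n, N) = (-6 + N)/(6 + n)
v(Z) = (-9 + Z)*(-5 + Z)
S(5, -7) + v(O(4, 0))*t(-3) = (-6 - 7)/(6 + 5) + (45 + 2² - 14*2)*(-3) = -13/11 + (45 + 4 - 28)*(-3) = (1/11)*(-13) + 21*(-3) = -13/11 - 63 = -706/11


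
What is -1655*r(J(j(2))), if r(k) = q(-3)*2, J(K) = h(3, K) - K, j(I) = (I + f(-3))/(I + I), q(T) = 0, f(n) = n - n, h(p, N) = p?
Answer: 0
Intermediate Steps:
f(n) = 0
j(I) = ½ (j(I) = (I + 0)/(I + I) = I/((2*I)) = I*(1/(2*I)) = ½)
J(K) = 3 - K
r(k) = 0 (r(k) = 0*2 = 0)
-1655*r(J(j(2))) = -1655*0 = 0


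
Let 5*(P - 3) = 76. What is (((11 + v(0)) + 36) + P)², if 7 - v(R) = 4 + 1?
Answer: 112896/25 ≈ 4515.8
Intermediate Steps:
v(R) = 2 (v(R) = 7 - (4 + 1) = 7 - 1*5 = 7 - 5 = 2)
P = 91/5 (P = 3 + (⅕)*76 = 3 + 76/5 = 91/5 ≈ 18.200)
(((11 + v(0)) + 36) + P)² = (((11 + 2) + 36) + 91/5)² = ((13 + 36) + 91/5)² = (49 + 91/5)² = (336/5)² = 112896/25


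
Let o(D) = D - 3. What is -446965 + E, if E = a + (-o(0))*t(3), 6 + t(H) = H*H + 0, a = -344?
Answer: -447300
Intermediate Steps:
t(H) = -6 + H**2 (t(H) = -6 + (H*H + 0) = -6 + (H**2 + 0) = -6 + H**2)
o(D) = -3 + D
E = -335 (E = -344 + (-(-3 + 0))*(-6 + 3**2) = -344 + (-1*(-3))*(-6 + 9) = -344 + 3*3 = -344 + 9 = -335)
-446965 + E = -446965 - 335 = -447300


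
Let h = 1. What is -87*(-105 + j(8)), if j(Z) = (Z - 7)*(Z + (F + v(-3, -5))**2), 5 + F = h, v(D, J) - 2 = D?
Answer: 6264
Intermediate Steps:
v(D, J) = 2 + D
F = -4 (F = -5 + 1 = -4)
j(Z) = (-7 + Z)*(25 + Z) (j(Z) = (Z - 7)*(Z + (-4 + (2 - 3))**2) = (-7 + Z)*(Z + (-4 - 1)**2) = (-7 + Z)*(Z + (-5)**2) = (-7 + Z)*(Z + 25) = (-7 + Z)*(25 + Z))
-87*(-105 + j(8)) = -87*(-105 + (-175 + 8**2 + 18*8)) = -87*(-105 + (-175 + 64 + 144)) = -87*(-105 + 33) = -87*(-72) = 6264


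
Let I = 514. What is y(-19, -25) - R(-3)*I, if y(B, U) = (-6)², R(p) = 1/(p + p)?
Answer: 365/3 ≈ 121.67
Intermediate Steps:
R(p) = 1/(2*p)
y(B, U) = 36
y(-19, -25) - R(-3)*I = 36 - (½)/(-3)*514 = 36 - (½)*(-⅓)*514 = 36 - (-1)*514/6 = 36 - 1*(-257/3) = 36 + 257/3 = 365/3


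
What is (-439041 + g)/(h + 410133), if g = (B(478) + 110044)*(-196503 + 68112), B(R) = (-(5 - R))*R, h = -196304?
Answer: -6165361857/30547 ≈ -2.0183e+5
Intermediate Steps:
B(R) = R*(-5 + R) (B(R) = (-5 + R)*R = R*(-5 + R))
g = -43157093958 (g = (478*(-5 + 478) + 110044)*(-196503 + 68112) = (478*473 + 110044)*(-128391) = (226094 + 110044)*(-128391) = 336138*(-128391) = -43157093958)
(-439041 + g)/(h + 410133) = (-439041 - 43157093958)/(-196304 + 410133) = -43157532999/213829 = -43157532999*1/213829 = -6165361857/30547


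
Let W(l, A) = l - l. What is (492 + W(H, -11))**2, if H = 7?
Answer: 242064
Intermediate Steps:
W(l, A) = 0
(492 + W(H, -11))**2 = (492 + 0)**2 = 492**2 = 242064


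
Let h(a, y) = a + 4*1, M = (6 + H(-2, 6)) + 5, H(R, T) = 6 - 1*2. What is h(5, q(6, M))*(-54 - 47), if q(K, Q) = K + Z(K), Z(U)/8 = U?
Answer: -909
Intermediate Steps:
H(R, T) = 4 (H(R, T) = 6 - 2 = 4)
Z(U) = 8*U
M = 15 (M = (6 + 4) + 5 = 10 + 5 = 15)
q(K, Q) = 9*K (q(K, Q) = K + 8*K = 9*K)
h(a, y) = 4 + a (h(a, y) = a + 4 = 4 + a)
h(5, q(6, M))*(-54 - 47) = (4 + 5)*(-54 - 47) = 9*(-101) = -909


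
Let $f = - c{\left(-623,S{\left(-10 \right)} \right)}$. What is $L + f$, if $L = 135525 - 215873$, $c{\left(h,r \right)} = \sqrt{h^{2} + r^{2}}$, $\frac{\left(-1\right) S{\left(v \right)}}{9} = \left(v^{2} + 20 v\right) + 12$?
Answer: $-80348 - \sqrt{1015393} \approx -81356.0$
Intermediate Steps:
$S{\left(v \right)} = -108 - 180 v - 9 v^{2}$ ($S{\left(v \right)} = - 9 \left(\left(v^{2} + 20 v\right) + 12\right) = - 9 \left(12 + v^{2} + 20 v\right) = -108 - 180 v - 9 v^{2}$)
$f = - \sqrt{1015393}$ ($f = - \sqrt{\left(-623\right)^{2} + \left(-108 - -1800 - 9 \left(-10\right)^{2}\right)^{2}} = - \sqrt{388129 + \left(-108 + 1800 - 900\right)^{2}} = - \sqrt{388129 + 792^{2}} = - \sqrt{388129 + 627264} = - \sqrt{1015393} \approx -1007.7$)
$L = -80348$
$L + f = -80348 - \sqrt{1015393}$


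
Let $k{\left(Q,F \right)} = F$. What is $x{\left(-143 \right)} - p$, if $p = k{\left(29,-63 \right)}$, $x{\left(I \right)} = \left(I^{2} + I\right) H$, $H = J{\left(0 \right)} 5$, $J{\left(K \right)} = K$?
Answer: $63$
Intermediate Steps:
$H = 0$ ($H = 0 \cdot 5 = 0$)
$x{\left(I \right)} = 0$ ($x{\left(I \right)} = \left(I^{2} + I\right) 0 = \left(I + I^{2}\right) 0 = 0$)
$p = -63$
$x{\left(-143 \right)} - p = 0 - -63 = 0 + 63 = 63$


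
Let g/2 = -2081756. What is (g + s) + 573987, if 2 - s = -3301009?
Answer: -288514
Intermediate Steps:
s = 3301011 (s = 2 - 1*(-3301009) = 2 + 3301009 = 3301011)
g = -4163512 (g = 2*(-2081756) = -4163512)
(g + s) + 573987 = (-4163512 + 3301011) + 573987 = -862501 + 573987 = -288514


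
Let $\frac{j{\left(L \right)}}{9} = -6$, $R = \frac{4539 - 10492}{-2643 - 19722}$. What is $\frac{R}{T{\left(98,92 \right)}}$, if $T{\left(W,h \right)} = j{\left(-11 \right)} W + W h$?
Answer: $\frac{5953}{83287260} \approx 7.1476 \cdot 10^{-5}$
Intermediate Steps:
$R = \frac{5953}{22365}$ ($R = - \frac{5953}{-22365} = \left(-5953\right) \left(- \frac{1}{22365}\right) = \frac{5953}{22365} \approx 0.26617$)
$j{\left(L \right)} = -54$ ($j{\left(L \right)} = 9 \left(-6\right) = -54$)
$T{\left(W,h \right)} = - 54 W + W h$
$\frac{R}{T{\left(98,92 \right)}} = \frac{5953}{22365 \cdot 98 \left(-54 + 92\right)} = \frac{5953}{22365 \cdot 98 \cdot 38} = \frac{5953}{22365 \cdot 3724} = \frac{5953}{22365} \cdot \frac{1}{3724} = \frac{5953}{83287260}$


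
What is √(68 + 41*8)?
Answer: 6*√11 ≈ 19.900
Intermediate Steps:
√(68 + 41*8) = √(68 + 328) = √396 = 6*√11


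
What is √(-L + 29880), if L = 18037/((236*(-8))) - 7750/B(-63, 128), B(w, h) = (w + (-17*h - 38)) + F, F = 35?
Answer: √2403590049246/8968 ≈ 172.88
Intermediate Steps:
B(w, h) = -3 + w - 17*h (B(w, h) = (w + (-17*h - 38)) + 35 = (w + (-38 - 17*h)) + 35 = (-38 + w - 17*h) + 35 = -3 + w - 17*h)
L = -218703/35872 (L = 18037/((236*(-8))) - 7750/(-3 - 63 - 17*128) = 18037/(-1888) - 7750/(-3 - 63 - 2176) = 18037*(-1/1888) - 7750/(-2242) = -18037/1888 - 7750*(-1/2242) = -18037/1888 + 3875/1121 = -218703/35872 ≈ -6.0968)
√(-L + 29880) = √(-1*(-218703/35872) + 29880) = √(218703/35872 + 29880) = √(1072074063/35872) = √2403590049246/8968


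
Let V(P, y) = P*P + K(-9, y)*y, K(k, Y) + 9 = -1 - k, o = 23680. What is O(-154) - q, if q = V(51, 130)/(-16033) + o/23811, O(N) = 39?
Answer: 14567884298/381761763 ≈ 38.160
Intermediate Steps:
K(k, Y) = -10 - k (K(k, Y) = -9 + (-1 - k) = -10 - k)
V(P, y) = P**2 - y (V(P, y) = P*P + (-10 - 1*(-9))*y = P**2 + (-10 + 9)*y = P**2 - y)
q = 320824459/381761763 (q = (51**2 - 1*130)/(-16033) + 23680/23811 = (2601 - 130)*(-1/16033) + 23680*(1/23811) = 2471*(-1/16033) + 23680/23811 = -2471/16033 + 23680/23811 = 320824459/381761763 ≈ 0.84038)
O(-154) - q = 39 - 1*320824459/381761763 = 39 - 320824459/381761763 = 14567884298/381761763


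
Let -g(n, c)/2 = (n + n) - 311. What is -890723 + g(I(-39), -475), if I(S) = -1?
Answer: -890097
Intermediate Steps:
g(n, c) = 622 - 4*n (g(n, c) = -2*((n + n) - 311) = -2*(2*n - 311) = -2*(-311 + 2*n) = 622 - 4*n)
-890723 + g(I(-39), -475) = -890723 + (622 - 4*(-1)) = -890723 + (622 + 4) = -890723 + 626 = -890097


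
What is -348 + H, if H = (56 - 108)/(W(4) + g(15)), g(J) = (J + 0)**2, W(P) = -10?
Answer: -74872/215 ≈ -348.24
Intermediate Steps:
g(J) = J**2
H = -52/215 (H = (56 - 108)/(-10 + 15**2) = -52/(-10 + 225) = -52/215 ≈ -0.24186)
-348 + H = -348 - 52/215 = -74872/215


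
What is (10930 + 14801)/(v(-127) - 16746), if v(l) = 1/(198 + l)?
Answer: -1826901/1188965 ≈ -1.5365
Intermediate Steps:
(10930 + 14801)/(v(-127) - 16746) = (10930 + 14801)/(1/(198 - 127) - 16746) = 25731/(1/71 - 16746) = 25731/(-1188965/71) = 25731*(-71/1188965) = -1826901/1188965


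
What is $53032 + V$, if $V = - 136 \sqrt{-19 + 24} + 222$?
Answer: $53254 - 136 \sqrt{5} \approx 52950.0$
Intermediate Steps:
$V = 222 - 136 \sqrt{5}$ ($V = - 136 \sqrt{5} + 222 = 222 - 136 \sqrt{5} \approx -82.105$)
$53032 + V = 53032 + \left(222 - 136 \sqrt{5}\right) = 53254 - 136 \sqrt{5}$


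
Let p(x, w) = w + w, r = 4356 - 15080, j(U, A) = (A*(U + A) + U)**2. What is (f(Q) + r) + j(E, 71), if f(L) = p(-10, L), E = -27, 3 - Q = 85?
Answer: 9580521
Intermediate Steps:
Q = -82 (Q = 3 - 1*85 = 3 - 85 = -82)
j(U, A) = (U + A*(A + U))**2 (j(U, A) = (A*(A + U) + U)**2 = (U + A*(A + U))**2)
r = -10724
p(x, w) = 2*w
f(L) = 2*L
(f(Q) + r) + j(E, 71) = (2*(-82) - 10724) + (-27 + 71**2 + 71*(-27))**2 = (-164 - 10724) + (-27 + 5041 - 1917)**2 = -10888 + 3097**2 = -10888 + 9591409 = 9580521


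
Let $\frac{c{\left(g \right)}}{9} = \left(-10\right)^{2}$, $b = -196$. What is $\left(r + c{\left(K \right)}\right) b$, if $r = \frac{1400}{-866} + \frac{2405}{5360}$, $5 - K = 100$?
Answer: $- \frac{20443597377}{116044} \approx -1.7617 \cdot 10^{5}$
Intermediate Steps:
$K = -95$ ($K = 5 - 100 = -95$)
$r = - \frac{542127}{464176}$ ($r = 1400 \left(- \frac{1}{866}\right) + 2405 \cdot \frac{1}{5360} = - \frac{700}{433} + \frac{481}{1072} = - \frac{542127}{464176} \approx -1.1679$)
$c{\left(g \right)} = 900$ ($c{\left(g \right)} = 9 \left(-10\right)^{2} = 9 \cdot 100 = 900$)
$\left(r + c{\left(K \right)}\right) b = \left(- \frac{542127}{464176} + 900\right) \left(-196\right) = \frac{417216273}{464176} \left(-196\right) = - \frac{20443597377}{116044}$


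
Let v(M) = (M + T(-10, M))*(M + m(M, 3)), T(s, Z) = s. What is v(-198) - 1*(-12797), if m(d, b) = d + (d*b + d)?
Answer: 259901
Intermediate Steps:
m(d, b) = 2*d + b*d (m(d, b) = d + (b*d + d) = d + (d + b*d) = 2*d + b*d)
v(M) = 6*M*(-10 + M) (v(M) = (M - 10)*(M + M*(2 + 3)) = (-10 + M)*(M + M*5) = (-10 + M)*(M + 5*M) = (-10 + M)*(6*M) = 6*M*(-10 + M))
v(-198) - 1*(-12797) = 6*(-198)*(-10 - 198) - 1*(-12797) = 6*(-198)*(-208) + 12797 = 247104 + 12797 = 259901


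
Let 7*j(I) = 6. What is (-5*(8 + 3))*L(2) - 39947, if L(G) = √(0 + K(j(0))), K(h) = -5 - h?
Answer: -39947 - 55*I*√287/7 ≈ -39947.0 - 133.11*I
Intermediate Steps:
j(I) = 6/7 (j(I) = (⅐)*6 = 6/7)
L(G) = I*√287/7 (L(G) = √(0 + (-5 - 1*6/7)) = √(0 + (-5 - 6/7)) = √(0 - 41/7) = √(-41/7) = I*√287/7)
(-5*(8 + 3))*L(2) - 39947 = (-5*(8 + 3))*(I*√287/7) - 39947 = (-5*11)*(I*√287/7) - 39947 = -55*I*√287/7 - 39947 = -39947 - 55*I*√287/7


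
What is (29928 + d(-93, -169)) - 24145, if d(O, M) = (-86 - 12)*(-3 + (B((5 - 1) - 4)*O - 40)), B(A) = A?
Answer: 9997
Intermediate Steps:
d(O, M) = 4214 (d(O, M) = (-86 - 12)*(-3 + (((5 - 1) - 4)*O - 40)) = -98*(-3 + ((4 - 4)*O - 40)) = -98*(-3 + (0*O - 40)) = -98*(-3 + (0 - 40)) = -98*(-3 - 40) = -98*(-43) = 4214)
(29928 + d(-93, -169)) - 24145 = (29928 + 4214) - 24145 = 34142 - 24145 = 9997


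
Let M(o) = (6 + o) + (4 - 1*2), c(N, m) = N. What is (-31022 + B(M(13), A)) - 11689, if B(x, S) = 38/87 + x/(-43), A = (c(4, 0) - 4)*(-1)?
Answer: -159782044/3741 ≈ -42711.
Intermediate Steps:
M(o) = 8 + o (M(o) = (6 + o) + (4 - 2) = (6 + o) + 2 = 8 + o)
A = 0 (A = (4 - 4)*(-1) = 0*(-1) = 0)
B(x, S) = 38/87 - x/43 (B(x, S) = 38*(1/87) + x*(-1/43) = 38/87 - x/43)
(-31022 + B(M(13), A)) - 11689 = (-31022 + (38/87 - (8 + 13)/43)) - 11689 = (-31022 + (38/87 - 1/43*21)) - 11689 = (-31022 + (38/87 - 21/43)) - 11689 = (-31022 - 193/3741) - 11689 = -116053495/3741 - 11689 = -159782044/3741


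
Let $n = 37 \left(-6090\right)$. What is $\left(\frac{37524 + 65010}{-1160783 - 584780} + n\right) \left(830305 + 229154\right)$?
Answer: $- \frac{416714691776431716}{1745563} \approx -2.3873 \cdot 10^{11}$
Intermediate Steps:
$n = -225330$
$\left(\frac{37524 + 65010}{-1160783 - 584780} + n\right) \left(830305 + 229154\right) = \left(\frac{37524 + 65010}{-1160783 - 584780} - 225330\right) \left(830305 + 229154\right) = \left(\frac{102534}{-1745563} - 225330\right) 1059459 = \left(102534 \left(- \frac{1}{1745563}\right) - 225330\right) 1059459 = \left(- \frac{102534}{1745563} - 225330\right) 1059459 = \left(- \frac{393327813324}{1745563}\right) 1059459 = - \frac{416714691776431716}{1745563}$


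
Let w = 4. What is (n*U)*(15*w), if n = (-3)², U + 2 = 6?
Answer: 2160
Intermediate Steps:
U = 4 (U = -2 + 6 = 4)
n = 9
(n*U)*(15*w) = (9*4)*(15*4) = 36*60 = 2160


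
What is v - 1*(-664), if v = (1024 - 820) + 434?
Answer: 1302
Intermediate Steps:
v = 638 (v = 204 + 434 = 638)
v - 1*(-664) = 638 - 1*(-664) = 638 + 664 = 1302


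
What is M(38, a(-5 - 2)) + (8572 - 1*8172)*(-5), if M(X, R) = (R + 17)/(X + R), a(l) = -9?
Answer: -57992/29 ≈ -1999.7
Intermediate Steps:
M(X, R) = (17 + R)/(R + X)
M(38, a(-5 - 2)) + (8572 - 1*8172)*(-5) = (17 - 9)/(-9 + 38) + (8572 - 1*8172)*(-5) = 8/29 + (8572 - 8172)*(-5) = (1/29)*8 + 400*(-5) = 8/29 - 2000 = -57992/29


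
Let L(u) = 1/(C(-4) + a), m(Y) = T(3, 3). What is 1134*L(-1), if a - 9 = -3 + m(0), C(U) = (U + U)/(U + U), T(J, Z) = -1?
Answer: 189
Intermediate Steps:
C(U) = 1 (C(U) = (2*U)/((2*U)) = (2*U)*(1/(2*U)) = 1)
m(Y) = -1
a = 5 (a = 9 + (-3 - 1) = 9 - 4 = 5)
L(u) = ⅙ (L(u) = 1/(1 + 5) = 1/6 = ⅙)
1134*L(-1) = 1134*(⅙) = 189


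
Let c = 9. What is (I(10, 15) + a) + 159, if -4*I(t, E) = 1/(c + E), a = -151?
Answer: 767/96 ≈ 7.9896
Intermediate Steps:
I(t, E) = -1/(4*(9 + E))
(I(10, 15) + a) + 159 = (-1/(36 + 4*15) - 151) + 159 = (-1/(36 + 60) - 151) + 159 = (-1/96 - 151) + 159 = -14497/96 + 159 = 767/96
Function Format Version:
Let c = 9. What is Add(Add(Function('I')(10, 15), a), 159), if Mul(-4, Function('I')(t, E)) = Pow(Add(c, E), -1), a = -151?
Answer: Rational(767, 96) ≈ 7.9896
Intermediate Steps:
Function('I')(t, E) = Mul(Rational(-1, 4), Pow(Add(9, E), -1))
Add(Add(Function('I')(10, 15), a), 159) = Add(Add(Mul(-1, Pow(Add(36, Mul(4, 15)), -1)), -151), 159) = Add(Add(Mul(-1, Pow(Add(36, 60), -1)), -151), 159) = Add(Add(Mul(-1, Pow(96, -1)), -151), 159) = Add(Add(Mul(-1, Rational(1, 96)), -151), 159) = Add(Add(Rational(-1, 96), -151), 159) = Add(Rational(-14497, 96), 159) = Rational(767, 96)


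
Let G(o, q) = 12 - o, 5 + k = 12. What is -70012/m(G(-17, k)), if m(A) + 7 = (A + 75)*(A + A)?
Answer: -70012/6025 ≈ -11.620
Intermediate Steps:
k = 7 (k = -5 + 12 = 7)
m(A) = -7 + 2*A*(75 + A) (m(A) = -7 + (A + 75)*(A + A) = -7 + (75 + A)*(2*A) = -7 + 2*A*(75 + A))
-70012/m(G(-17, k)) = -70012/(-7 + 2*(12 - 1*(-17))² + 150*(12 - 1*(-17))) = -70012/(-7 + 2*(12 + 17)² + 150*(12 + 17)) = -70012/(-7 + 2*29² + 150*29) = -70012/(-7 + 2*841 + 4350) = -70012/(-7 + 1682 + 4350) = -70012/6025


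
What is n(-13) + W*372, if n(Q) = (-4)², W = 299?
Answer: 111244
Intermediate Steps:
n(Q) = 16
n(-13) + W*372 = 16 + 299*372 = 16 + 111228 = 111244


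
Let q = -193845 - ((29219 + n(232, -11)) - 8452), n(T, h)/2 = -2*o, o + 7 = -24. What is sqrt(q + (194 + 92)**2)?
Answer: 34*I*sqrt(115) ≈ 364.61*I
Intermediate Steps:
o = -31 (o = -7 - 24 = -31)
n(T, h) = 124 (n(T, h) = 2*(-2*(-31)) = 2*62 = 124)
q = -214736 (q = -193845 - ((29219 + 124) - 8452) = -193845 - (29343 - 8452) = -193845 - 1*20891 = -193845 - 20891 = -214736)
sqrt(q + (194 + 92)**2) = sqrt(-214736 + (194 + 92)**2) = sqrt(-214736 + 286**2) = sqrt(-214736 + 81796) = sqrt(-132940) = 34*I*sqrt(115)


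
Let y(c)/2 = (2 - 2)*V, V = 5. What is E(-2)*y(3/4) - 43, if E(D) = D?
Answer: -43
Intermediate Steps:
y(c) = 0 (y(c) = 2*((2 - 2)*5) = 2*(0*5) = 2*0 = 0)
E(-2)*y(3/4) - 43 = -2*0 - 43 = 0 - 43 = -43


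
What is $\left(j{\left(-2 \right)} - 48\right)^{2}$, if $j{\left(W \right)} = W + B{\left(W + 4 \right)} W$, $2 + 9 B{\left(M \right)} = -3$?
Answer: $\frac{193600}{81} \approx 2390.1$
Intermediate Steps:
$B{\left(M \right)} = - \frac{5}{9}$ ($B{\left(M \right)} = - \frac{2}{9} + \frac{1}{9} \left(-3\right) = - \frac{2}{9} - \frac{1}{3} = - \frac{5}{9}$)
$j{\left(W \right)} = \frac{4 W}{9}$ ($j{\left(W \right)} = W - \frac{5 W}{9} = \frac{4 W}{9}$)
$\left(j{\left(-2 \right)} - 48\right)^{2} = \left(\frac{4}{9} \left(-2\right) - 48\right)^{2} = \left(- \frac{8}{9} - 48\right)^{2} = \left(- \frac{440}{9}\right)^{2} = \frac{193600}{81}$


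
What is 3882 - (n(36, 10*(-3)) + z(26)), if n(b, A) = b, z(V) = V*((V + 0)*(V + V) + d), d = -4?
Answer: -31202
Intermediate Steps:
z(V) = V*(-4 + 2*V²) (z(V) = V*((V + 0)*(V + V) - 4) = V*(V*(2*V) - 4) = V*(2*V² - 4) = V*(-4 + 2*V²))
3882 - (n(36, 10*(-3)) + z(26)) = 3882 - (36 + 2*26*(-2 + 26²)) = 3882 - (36 + 2*26*(-2 + 676)) = 3882 - (36 + 2*26*674) = 3882 - (36 + 35048) = 3882 - 1*35084 = 3882 - 35084 = -31202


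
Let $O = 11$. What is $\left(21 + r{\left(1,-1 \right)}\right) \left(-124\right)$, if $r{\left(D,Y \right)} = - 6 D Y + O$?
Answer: $-4712$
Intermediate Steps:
$r{\left(D,Y \right)} = 11 - 6 D Y$ ($r{\left(D,Y \right)} = - 6 D Y + 11 = 11 - 6 D Y$)
$\left(21 + r{\left(1,-1 \right)}\right) \left(-124\right) = \left(21 + \left(11 - 6 \left(-1\right)\right)\right) \left(-124\right) = \left(21 + \left(11 + 6\right)\right) \left(-124\right) = \left(21 + 17\right) \left(-124\right) = 38 \left(-124\right) = -4712$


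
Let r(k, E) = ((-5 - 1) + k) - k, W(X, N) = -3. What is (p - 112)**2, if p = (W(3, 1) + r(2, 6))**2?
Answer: 961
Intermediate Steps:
r(k, E) = -6 (r(k, E) = (-6 + k) - k = -6)
p = 81 (p = (-3 - 6)**2 = (-9)**2 = 81)
(p - 112)**2 = (81 - 112)**2 = (-31)**2 = 961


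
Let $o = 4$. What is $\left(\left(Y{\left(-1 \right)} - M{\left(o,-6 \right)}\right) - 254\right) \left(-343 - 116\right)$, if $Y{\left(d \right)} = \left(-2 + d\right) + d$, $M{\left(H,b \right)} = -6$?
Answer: $115668$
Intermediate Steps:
$Y{\left(d \right)} = -2 + 2 d$
$\left(\left(Y{\left(-1 \right)} - M{\left(o,-6 \right)}\right) - 254\right) \left(-343 - 116\right) = \left(\left(\left(-2 + 2 \left(-1\right)\right) - -6\right) - 254\right) \left(-343 - 116\right) = \left(\left(\left(-2 - 2\right) + 6\right) - 254\right) \left(-459\right) = \left(\left(-4 + 6\right) - 254\right) \left(-459\right) = \left(2 - 254\right) \left(-459\right) = \left(-252\right) \left(-459\right) = 115668$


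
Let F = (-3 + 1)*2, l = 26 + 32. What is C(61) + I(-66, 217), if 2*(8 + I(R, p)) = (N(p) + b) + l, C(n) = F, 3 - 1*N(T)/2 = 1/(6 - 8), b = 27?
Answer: 34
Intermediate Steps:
l = 58
N(T) = 7 (N(T) = 6 - 2/(6 - 8) = 6 - 2/(-2) = 6 - 2*(-1/2) = 6 + 1 = 7)
F = -4 (F = -2*2 = -4)
C(n) = -4
I(R, p) = 38 (I(R, p) = -8 + ((7 + 27) + 58)/2 = -8 + (34 + 58)/2 = -8 + (1/2)*92 = -8 + 46 = 38)
C(61) + I(-66, 217) = -4 + 38 = 34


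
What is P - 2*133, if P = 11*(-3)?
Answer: -299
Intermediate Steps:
P = -33
P - 2*133 = -33 - 2*133 = -33 - 266 = -299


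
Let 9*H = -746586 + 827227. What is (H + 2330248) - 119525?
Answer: 19977148/9 ≈ 2.2197e+6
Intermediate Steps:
H = 80641/9 (H = (-746586 + 827227)/9 = (⅑)*80641 = 80641/9 ≈ 8960.1)
(H + 2330248) - 119525 = (80641/9 + 2330248) - 119525 = 21052873/9 - 119525 = 19977148/9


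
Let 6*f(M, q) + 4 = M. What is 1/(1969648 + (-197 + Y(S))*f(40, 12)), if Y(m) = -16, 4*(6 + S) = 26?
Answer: 1/1968370 ≈ 5.0803e-7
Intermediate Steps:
S = ½ (S = -6 + (¼)*26 = -6 + 13/2 = ½ ≈ 0.50000)
f(M, q) = -⅔ + M/6
1/(1969648 + (-197 + Y(S))*f(40, 12)) = 1/(1969648 + (-197 - 16)*(-⅔ + (⅙)*40)) = 1/(1969648 - 213*(-⅔ + 20/3)) = 1/(1969648 - 213*6) = 1/(1969648 - 1278) = 1/1968370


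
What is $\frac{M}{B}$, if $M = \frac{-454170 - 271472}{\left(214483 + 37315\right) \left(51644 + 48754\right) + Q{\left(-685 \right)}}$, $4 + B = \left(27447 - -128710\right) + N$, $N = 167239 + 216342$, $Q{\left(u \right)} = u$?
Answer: $- \frac{362821}{6822241786145773} \approx -5.3182 \cdot 10^{-11}$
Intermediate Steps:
$N = 383581$
$B = 539734$ ($B = -4 + \left(\left(27447 - -128710\right) + 383581\right) = -4 + \left(\left(27447 + 128710\right) + 383581\right) = -4 + \left(156157 + 383581\right) = -4 + 539738 = 539734$)
$M = - \frac{725642}{25280014919}$ ($M = \frac{-454170 - 271472}{\left(214483 + 37315\right) \left(51644 + 48754\right) - 685} = - \frac{725642}{251798 \cdot 100398 - 685} = - \frac{725642}{25280015604 - 685} = - \frac{725642}{25280014919} \approx -2.8704 \cdot 10^{-5}$)
$\frac{M}{B} = - \frac{725642}{25280014919 \cdot 539734} = \left(- \frac{725642}{25280014919}\right) \frac{1}{539734} = - \frac{362821}{6822241786145773}$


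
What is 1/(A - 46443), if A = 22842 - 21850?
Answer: -1/45451 ≈ -2.2002e-5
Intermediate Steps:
A = 992
1/(A - 46443) = 1/(992 - 46443) = 1/(-45451) = -1/45451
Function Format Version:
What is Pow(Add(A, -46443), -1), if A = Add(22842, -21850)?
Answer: Rational(-1, 45451) ≈ -2.2002e-5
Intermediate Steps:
A = 992
Pow(Add(A, -46443), -1) = Pow(Add(992, -46443), -1) = Pow(-45451, -1) = Rational(-1, 45451)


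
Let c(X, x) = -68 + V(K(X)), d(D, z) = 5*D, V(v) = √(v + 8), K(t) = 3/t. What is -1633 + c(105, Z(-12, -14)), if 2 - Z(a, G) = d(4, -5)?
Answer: -1701 + √9835/35 ≈ -1698.2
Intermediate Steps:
V(v) = √(8 + v)
Z(a, G) = -18 (Z(a, G) = 2 - 5*4 = 2 - 1*20 = 2 - 20 = -18)
c(X, x) = -68 + √(8 + 3/X)
-1633 + c(105, Z(-12, -14)) = -1633 + (-68 + √(8 + 3/105)) = -1633 + (-68 + √(8 + 3*(1/105))) = -1633 + (-68 + √(8 + 1/35)) = -1633 + (-68 + √(281/35)) = -1633 + (-68 + √9835/35) = -1701 + √9835/35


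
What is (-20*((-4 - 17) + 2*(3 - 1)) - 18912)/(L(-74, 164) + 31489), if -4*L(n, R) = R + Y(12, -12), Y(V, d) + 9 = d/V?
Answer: -37144/62901 ≈ -0.59052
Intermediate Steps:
Y(V, d) = -9 + d/V
L(n, R) = 5/2 - R/4 (L(n, R) = -(R + (-9 - 12/12))/4 = -(R + (-9 - 12*1/12))/4 = -(R + (-9 - 1))/4 = -(R - 10)/4 = -(-10 + R)/4 = 5/2 - R/4)
(-20*((-4 - 17) + 2*(3 - 1)) - 18912)/(L(-74, 164) + 31489) = (-20*((-4 - 17) + 2*(3 - 1)) - 18912)/((5/2 - 1/4*164) + 31489) = (-20*(-21 + 2*2) - 18912)/((5/2 - 41) + 31489) = (-20*(-21 + 4) - 18912)/(-77/2 + 31489) = (-20*(-17) - 18912)/(62901/2) = (340 - 18912)*(2/62901) = -18572*2/62901 = -37144/62901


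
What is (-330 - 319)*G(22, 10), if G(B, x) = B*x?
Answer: -142780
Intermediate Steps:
(-330 - 319)*G(22, 10) = (-330 - 319)*(22*10) = -649*220 = -142780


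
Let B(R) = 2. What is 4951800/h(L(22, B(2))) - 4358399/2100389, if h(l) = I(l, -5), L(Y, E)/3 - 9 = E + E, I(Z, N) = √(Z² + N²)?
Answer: -4358399/2100389 + 2475900*√1546/773 ≈ 1.2594e+5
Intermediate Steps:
I(Z, N) = √(N² + Z²)
L(Y, E) = 27 + 6*E (L(Y, E) = 27 + 3*(E + E) = 27 + 3*(2*E) = 27 + 6*E)
h(l) = √(25 + l²) (h(l) = √((-5)² + l²) = √(25 + l²))
4951800/h(L(22, B(2))) - 4358399/2100389 = 4951800/(√(25 + (27 + 6*2)²)) - 4358399/2100389 = 4951800/(√(25 + (27 + 12)²)) - 4358399*1/2100389 = 4951800/(√(25 + 39²)) - 4358399/2100389 = 4951800/(√(25 + 1521)) - 4358399/2100389 = 4951800/(√1546) - 4358399/2100389 = 4951800*(√1546/1546) - 4358399/2100389 = 2475900*√1546/773 - 4358399/2100389 = -4358399/2100389 + 2475900*√1546/773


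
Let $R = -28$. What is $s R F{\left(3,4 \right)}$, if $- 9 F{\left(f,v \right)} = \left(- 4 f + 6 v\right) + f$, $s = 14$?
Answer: $\frac{1960}{3} \approx 653.33$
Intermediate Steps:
$F{\left(f,v \right)} = - \frac{2 v}{3} + \frac{f}{3}$ ($F{\left(f,v \right)} = - \frac{\left(- 4 f + 6 v\right) + f}{9} = - \frac{- 3 f + 6 v}{9} = - \frac{2 v}{3} + \frac{f}{3}$)
$s R F{\left(3,4 \right)} = 14 \left(-28\right) \left(\left(- \frac{2}{3}\right) 4 + \frac{1}{3} \cdot 3\right) = - 392 \left(- \frac{8}{3} + 1\right) = \left(-392\right) \left(- \frac{5}{3}\right) = \frac{1960}{3}$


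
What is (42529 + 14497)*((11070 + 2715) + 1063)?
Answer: 846722048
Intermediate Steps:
(42529 + 14497)*((11070 + 2715) + 1063) = 57026*(13785 + 1063) = 57026*14848 = 846722048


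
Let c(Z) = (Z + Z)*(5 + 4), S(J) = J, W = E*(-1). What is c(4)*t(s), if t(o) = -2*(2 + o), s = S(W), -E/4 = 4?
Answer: -2592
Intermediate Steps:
E = -16 (E = -4*4 = -16)
W = 16 (W = -16*(-1) = 16)
s = 16
t(o) = -4 - 2*o
c(Z) = 18*Z (c(Z) = (2*Z)*9 = 18*Z)
c(4)*t(s) = (18*4)*(-4 - 2*16) = 72*(-4 - 32) = 72*(-36) = -2592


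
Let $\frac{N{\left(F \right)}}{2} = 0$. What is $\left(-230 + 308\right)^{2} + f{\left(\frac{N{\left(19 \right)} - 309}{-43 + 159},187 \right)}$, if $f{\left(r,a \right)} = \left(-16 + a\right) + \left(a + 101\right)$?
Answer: $6543$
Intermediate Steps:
$N{\left(F \right)} = 0$ ($N{\left(F \right)} = 2 \cdot 0 = 0$)
$f{\left(r,a \right)} = 85 + 2 a$ ($f{\left(r,a \right)} = \left(-16 + a\right) + \left(101 + a\right) = 85 + 2 a$)
$\left(-230 + 308\right)^{2} + f{\left(\frac{N{\left(19 \right)} - 309}{-43 + 159},187 \right)} = \left(-230 + 308\right)^{2} + \left(85 + 2 \cdot 187\right) = 78^{2} + \left(85 + 374\right) = 6084 + 459 = 6543$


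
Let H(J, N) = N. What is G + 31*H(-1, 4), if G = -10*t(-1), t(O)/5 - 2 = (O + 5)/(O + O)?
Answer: 124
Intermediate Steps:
t(O) = 10 + 5*(5 + O)/(2*O) (t(O) = 10 + 5*((O + 5)/(O + O)) = 10 + 5*((5 + O)/((2*O))) = 10 + 5*((5 + O)*(1/(2*O))) = 10 + 5*((5 + O)/(2*O)) = 10 + 5*(5 + O)/(2*O))
G = 0 (G = -125*(1 - 1)/(-1) = -125*(-1)*0 = -10*0 = 0)
G + 31*H(-1, 4) = 0 + 31*4 = 0 + 124 = 124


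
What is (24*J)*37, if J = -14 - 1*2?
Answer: -14208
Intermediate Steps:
J = -16 (J = -14 - 2 = -16)
(24*J)*37 = (24*(-16))*37 = -384*37 = -14208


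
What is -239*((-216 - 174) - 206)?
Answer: 142444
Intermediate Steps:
-239*((-216 - 174) - 206) = -239*(-390 - 206) = -239*(-596) = 142444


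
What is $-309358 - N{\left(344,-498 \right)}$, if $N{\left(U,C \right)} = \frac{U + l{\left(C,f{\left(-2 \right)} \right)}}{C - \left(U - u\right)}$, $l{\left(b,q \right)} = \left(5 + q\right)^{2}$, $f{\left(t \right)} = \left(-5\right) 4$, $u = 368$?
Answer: $- \frac{146635123}{474} \approx -3.0936 \cdot 10^{5}$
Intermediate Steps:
$f{\left(t \right)} = -20$
$N{\left(U,C \right)} = \frac{225 + U}{368 + C - U}$ ($N{\left(U,C \right)} = \frac{U + \left(5 - 20\right)^{2}}{C - \left(-368 + U\right)} = \frac{U + \left(-15\right)^{2}}{368 + C - U} = \frac{U + 225}{368 + C - U} = \frac{225 + U}{368 + C - U}$)
$-309358 - N{\left(344,-498 \right)} = -309358 - \frac{225 + 344}{368 - 498 - 344} = -309358 - \frac{1}{368 - 498 - 344} \cdot 569 = -309358 - \frac{1}{-474} \cdot 569 = -309358 - \left(- \frac{1}{474}\right) 569 = -309358 - - \frac{569}{474} = -309358 + \frac{569}{474} = - \frac{146635123}{474}$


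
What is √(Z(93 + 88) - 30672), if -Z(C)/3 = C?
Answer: I*√31215 ≈ 176.68*I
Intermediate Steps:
Z(C) = -3*C
√(Z(93 + 88) - 30672) = √(-3*(93 + 88) - 30672) = √(-3*181 - 30672) = √(-543 - 30672) = √(-31215) = I*√31215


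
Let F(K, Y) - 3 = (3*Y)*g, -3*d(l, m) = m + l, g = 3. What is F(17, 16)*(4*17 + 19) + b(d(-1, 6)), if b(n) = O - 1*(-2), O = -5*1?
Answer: 12786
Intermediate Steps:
d(l, m) = -l/3 - m/3 (d(l, m) = -(m + l)/3 = -(l + m)/3 = -l/3 - m/3)
O = -5
F(K, Y) = 3 + 9*Y (F(K, Y) = 3 + (3*Y)*3 = 3 + 9*Y)
b(n) = -3 (b(n) = -5 - 1*(-2) = -5 + 2 = -3)
F(17, 16)*(4*17 + 19) + b(d(-1, 6)) = (3 + 9*16)*(4*17 + 19) - 3 = (3 + 144)*(68 + 19) - 3 = 147*87 - 3 = 12789 - 3 = 12786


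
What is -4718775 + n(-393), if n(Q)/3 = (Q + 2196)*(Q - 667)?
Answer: -10452315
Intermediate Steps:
n(Q) = 3*(-667 + Q)*(2196 + Q) (n(Q) = 3*((Q + 2196)*(Q - 667)) = 3*((2196 + Q)*(-667 + Q)) = 3*((-667 + Q)*(2196 + Q)) = 3*(-667 + Q)*(2196 + Q))
-4718775 + n(-393) = -4718775 + (-4394196 + 3*(-393)² + 4587*(-393)) = -4718775 + (-4394196 + 3*154449 - 1802691) = -4718775 + (-4394196 + 463347 - 1802691) = -4718775 - 5733540 = -10452315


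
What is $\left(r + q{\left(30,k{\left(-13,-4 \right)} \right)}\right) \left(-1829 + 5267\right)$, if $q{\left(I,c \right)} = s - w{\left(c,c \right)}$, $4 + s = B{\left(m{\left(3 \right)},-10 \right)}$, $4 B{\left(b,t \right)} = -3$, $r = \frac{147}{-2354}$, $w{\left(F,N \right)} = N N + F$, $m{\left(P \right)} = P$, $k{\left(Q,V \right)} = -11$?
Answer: $- \frac{929183103}{2354} \approx -3.9473 \cdot 10^{5}$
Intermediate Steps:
$w{\left(F,N \right)} = F + N^{2}$ ($w{\left(F,N \right)} = N^{2} + F = F + N^{2}$)
$r = - \frac{147}{2354}$ ($r = 147 \left(- \frac{1}{2354}\right) = - \frac{147}{2354} \approx -0.062447$)
$B{\left(b,t \right)} = - \frac{3}{4}$ ($B{\left(b,t \right)} = \frac{1}{4} \left(-3\right) = - \frac{3}{4}$)
$s = - \frac{19}{4}$ ($s = -4 - \frac{3}{4} = - \frac{19}{4} \approx -4.75$)
$q{\left(I,c \right)} = - \frac{19}{4} - c - c^{2}$ ($q{\left(I,c \right)} = - \frac{19}{4} - \left(c + c^{2}\right) = - \frac{19}{4} - c - c^{2}$)
$\left(r + q{\left(30,k{\left(-13,-4 \right)} \right)}\right) \left(-1829 + 5267\right) = \left(- \frac{147}{2354} - \frac{459}{4}\right) \left(-1829 + 5267\right) = \left(- \frac{147}{2354} - \frac{459}{4}\right) 3438 = \left(- \frac{540537}{4708}\right) 3438 = - \frac{929183103}{2354}$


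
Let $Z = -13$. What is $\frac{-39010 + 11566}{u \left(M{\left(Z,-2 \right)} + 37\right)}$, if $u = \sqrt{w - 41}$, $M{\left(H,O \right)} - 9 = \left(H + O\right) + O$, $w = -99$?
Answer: $\frac{13722 i \sqrt{35}}{1015} \approx 79.981 i$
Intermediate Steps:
$M{\left(H,O \right)} = 9 + H + 2 O$ ($M{\left(H,O \right)} = 9 + \left(\left(H + O\right) + O\right) = 9 + \left(H + 2 O\right) = 9 + H + 2 O$)
$u = 2 i \sqrt{35}$ ($u = \sqrt{-99 - 41} = \sqrt{-140} = 2 i \sqrt{35} \approx 11.832 i$)
$\frac{-39010 + 11566}{u \left(M{\left(Z,-2 \right)} + 37\right)} = \frac{-39010 + 11566}{2 i \sqrt{35} \left(\left(9 - 13 + 2 \left(-2\right)\right) + 37\right)} = - \frac{27444}{2 i \sqrt{35} \left(\left(9 - 13 - 4\right) + 37\right)} = - \frac{27444}{2 i \sqrt{35} \left(-8 + 37\right)} = - \frac{27444}{2 i \sqrt{35} \cdot 29} = - \frac{27444}{58 i \sqrt{35}} = - 27444 \left(- \frac{i \sqrt{35}}{2030}\right) = \frac{13722 i \sqrt{35}}{1015}$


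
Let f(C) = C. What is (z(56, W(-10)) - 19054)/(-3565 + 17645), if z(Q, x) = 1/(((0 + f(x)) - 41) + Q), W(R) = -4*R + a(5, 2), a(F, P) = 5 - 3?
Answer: -1086077/802560 ≈ -1.3533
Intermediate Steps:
a(F, P) = 2
W(R) = 2 - 4*R (W(R) = -4*R + 2 = 2 - 4*R)
z(Q, x) = 1/(-41 + Q + x) (z(Q, x) = 1/(((0 + x) - 41) + Q) = 1/((x - 41) + Q) = 1/((-41 + x) + Q) = 1/(-41 + Q + x))
(z(56, W(-10)) - 19054)/(-3565 + 17645) = (1/(-41 + 56 + (2 - 4*(-10))) - 19054)/(-3565 + 17645) = (1/(-41 + 56 + (2 + 40)) - 19054)/14080 = (1/(-41 + 56 + 42) - 19054)*(1/14080) = (1/57 - 19054)*(1/14080) = -1086077/57*1/14080 = -1086077/802560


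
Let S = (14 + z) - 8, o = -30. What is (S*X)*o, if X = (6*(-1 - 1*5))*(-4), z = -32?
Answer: 112320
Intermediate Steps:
X = 144 (X = (6*(-1 - 5))*(-4) = (6*(-6))*(-4) = -36*(-4) = 144)
S = -26 (S = (14 - 32) - 8 = -18 - 8 = -26)
(S*X)*o = -26*144*(-30) = -3744*(-30) = 112320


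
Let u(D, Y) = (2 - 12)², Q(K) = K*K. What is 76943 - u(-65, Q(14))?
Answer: 76843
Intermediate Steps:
Q(K) = K²
u(D, Y) = 100 (u(D, Y) = (-10)² = 100)
76943 - u(-65, Q(14)) = 76943 - 1*100 = 76943 - 100 = 76843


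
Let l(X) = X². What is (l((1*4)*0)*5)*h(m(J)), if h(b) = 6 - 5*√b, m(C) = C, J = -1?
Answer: 0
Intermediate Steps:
h(b) = 6 - 5*√b
(l((1*4)*0)*5)*h(m(J)) = (((1*4)*0)²*5)*(6 - 5*I) = ((4*0)²*5)*(6 - 5*I) = (0²*5)*(6 - 5*I) = (0*5)*(6 - 5*I) = 0*(6 - 5*I) = 0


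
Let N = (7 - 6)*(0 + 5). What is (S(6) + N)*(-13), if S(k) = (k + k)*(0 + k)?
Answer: -1001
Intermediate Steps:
S(k) = 2*k² (S(k) = (2*k)*k = 2*k²)
N = 5 (N = 1*5 = 5)
(S(6) + N)*(-13) = (2*6² + 5)*(-13) = (2*36 + 5)*(-13) = (72 + 5)*(-13) = 77*(-13) = -1001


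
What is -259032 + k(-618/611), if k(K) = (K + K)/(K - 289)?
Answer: -45899692068/177197 ≈ -2.5903e+5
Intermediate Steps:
k(K) = 2*K/(-289 + K) (k(K) = (2*K)/(-289 + K) = 2*K/(-289 + K))
-259032 + k(-618/611) = -259032 + 2*(-618/611)/(-289 - 618/611) = -259032 + 2*(-618/611)/(-177197/611) = -259032 + 2*(-618/611)*(-611/177197) = -259032 + 1236/177197 = -45899692068/177197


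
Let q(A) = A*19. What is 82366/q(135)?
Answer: 82366/2565 ≈ 32.112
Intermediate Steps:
q(A) = 19*A
82366/q(135) = 82366/((19*135)) = 82366/2565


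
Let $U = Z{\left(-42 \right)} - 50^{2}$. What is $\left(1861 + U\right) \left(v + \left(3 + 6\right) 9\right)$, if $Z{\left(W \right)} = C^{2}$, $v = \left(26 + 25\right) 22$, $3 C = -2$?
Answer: $- \frac{2304547}{3} \approx -7.6818 \cdot 10^{5}$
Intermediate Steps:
$C = - \frac{2}{3}$ ($C = \frac{1}{3} \left(-2\right) = - \frac{2}{3} \approx -0.66667$)
$v = 1122$ ($v = 51 \cdot 22 = 1122$)
$Z{\left(W \right)} = \frac{4}{9}$ ($Z{\left(W \right)} = \left(- \frac{2}{3}\right)^{2} = \frac{4}{9}$)
$U = - \frac{22496}{9}$ ($U = \frac{4}{9} - 50^{2} = \frac{4}{9} - 2500 = - \frac{22496}{9} \approx -2499.6$)
$\left(1861 + U\right) \left(v + \left(3 + 6\right) 9\right) = \left(1861 - \frac{22496}{9}\right) \left(1122 + \left(3 + 6\right) 9\right) = - \frac{5747 \left(1122 + 9 \cdot 9\right)}{9} = - \frac{5747 \left(1122 + 81\right)}{9} = \left(- \frac{5747}{9}\right) 1203 = - \frac{2304547}{3}$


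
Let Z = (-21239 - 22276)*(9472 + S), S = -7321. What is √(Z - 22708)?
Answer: I*√93623473 ≈ 9675.9*I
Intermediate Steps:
Z = -93600765 (Z = (-21239 - 22276)*(9472 - 7321) = -43515*2151 = -93600765)
√(Z - 22708) = √(-93600765 - 22708) = √(-93623473) = I*√93623473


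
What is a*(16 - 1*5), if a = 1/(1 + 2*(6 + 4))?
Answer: 11/21 ≈ 0.52381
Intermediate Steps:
a = 1/21 (a = 1/(1 + 2*10) = 1/(1 + 20) = 1/21 ≈ 0.047619)
a*(16 - 1*5) = (16 - 1*5)/21 = (16 - 5)/21 = (1/21)*11 = 11/21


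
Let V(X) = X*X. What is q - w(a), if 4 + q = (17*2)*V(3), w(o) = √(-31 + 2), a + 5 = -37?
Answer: 302 - I*√29 ≈ 302.0 - 5.3852*I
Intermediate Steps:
a = -42 (a = -5 - 37 = -42)
V(X) = X²
w(o) = I*√29 (w(o) = √(-29) = I*√29)
q = 302 (q = -4 + (17*2)*3² = -4 + 34*9 = -4 + 306 = 302)
q - w(a) = 302 - I*√29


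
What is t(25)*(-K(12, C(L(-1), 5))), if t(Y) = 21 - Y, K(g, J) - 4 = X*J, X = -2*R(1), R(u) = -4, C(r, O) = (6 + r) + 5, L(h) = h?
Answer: 336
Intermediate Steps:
C(r, O) = 11 + r
X = 8 (X = -2*(-4) = 8)
K(g, J) = 4 + 8*J
t(25)*(-K(12, C(L(-1), 5))) = (21 - 1*25)*(-(4 + 8*(11 - 1))) = (21 - 25)*(-(4 + 8*10)) = -(-4)*(4 + 80) = -(-4)*84 = -4*(-84) = 336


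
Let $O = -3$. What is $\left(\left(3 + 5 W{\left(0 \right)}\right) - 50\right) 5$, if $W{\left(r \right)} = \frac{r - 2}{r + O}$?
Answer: $- \frac{655}{3} \approx -218.33$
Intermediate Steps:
$W{\left(r \right)} = \frac{-2 + r}{-3 + r}$ ($W{\left(r \right)} = \frac{r - 2}{r - 3} = \frac{-2 + r}{-3 + r}$)
$\left(\left(3 + 5 W{\left(0 \right)}\right) - 50\right) 5 = \left(\left(3 + 5 \frac{-2 + 0}{-3 + 0}\right) - 50\right) 5 = \left(\left(3 + 5 \frac{1}{-3} \left(-2\right)\right) - 50\right) 5 = \left(\left(3 + 5 \left(\left(- \frac{1}{3}\right) \left(-2\right)\right)\right) - 50\right) 5 = \left(\left(3 + 5 \cdot \frac{2}{3}\right) - 50\right) 5 = \left(\left(3 + \frac{10}{3}\right) - 50\right) 5 = \left(\frac{19}{3} - 50\right) 5 = \left(- \frac{131}{3}\right) 5 = - \frac{655}{3}$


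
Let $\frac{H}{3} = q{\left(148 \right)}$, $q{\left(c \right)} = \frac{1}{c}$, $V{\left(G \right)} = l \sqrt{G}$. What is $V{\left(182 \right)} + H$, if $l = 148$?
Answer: $\frac{3}{148} + 148 \sqrt{182} \approx 1996.6$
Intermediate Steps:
$V{\left(G \right)} = 148 \sqrt{G}$
$H = \frac{3}{148} \approx 0.02027$
$V{\left(182 \right)} + H = 148 \sqrt{182} + \frac{3}{148} = \frac{3}{148} + 148 \sqrt{182}$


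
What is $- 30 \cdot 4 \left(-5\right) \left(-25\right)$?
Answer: $-15000$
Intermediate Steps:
$- 30 \cdot 4 \left(-5\right) \left(-25\right) = \left(-30\right) \left(-20\right) \left(-25\right) = 600 \left(-25\right) = -15000$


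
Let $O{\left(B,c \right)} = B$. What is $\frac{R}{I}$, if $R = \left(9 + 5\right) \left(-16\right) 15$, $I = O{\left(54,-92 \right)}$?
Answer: $- \frac{560}{9} \approx -62.222$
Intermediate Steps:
$I = 54$
$R = -3360$ ($R = 14 \left(-16\right) 15 = \left(-224\right) 15 = -3360$)
$\frac{R}{I} = - \frac{3360}{54} = \left(-3360\right) \frac{1}{54} = - \frac{560}{9}$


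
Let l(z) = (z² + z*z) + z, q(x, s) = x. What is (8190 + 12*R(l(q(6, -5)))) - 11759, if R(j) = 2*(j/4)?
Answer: -3101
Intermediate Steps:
l(z) = z + 2*z² (l(z) = (z² + z²) + z = 2*z² + z = z + 2*z²)
R(j) = j/2 (R(j) = 2*(j*(¼)) = 2*(j/4) = j/2)
(8190 + 12*R(l(q(6, -5)))) - 11759 = (8190 + 12*((6*(1 + 2*6))/2)) - 11759 = (8190 + 12*((6*(1 + 12))/2)) - 11759 = (8190 + 12*((6*13)/2)) - 11759 = (8190 + 12*((½)*78)) - 11759 = (8190 + 12*39) - 11759 = (8190 + 468) - 11759 = 8658 - 11759 = -3101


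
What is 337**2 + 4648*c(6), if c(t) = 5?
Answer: 136809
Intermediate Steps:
337**2 + 4648*c(6) = 337**2 + 4648*5 = 113569 + 23240 = 136809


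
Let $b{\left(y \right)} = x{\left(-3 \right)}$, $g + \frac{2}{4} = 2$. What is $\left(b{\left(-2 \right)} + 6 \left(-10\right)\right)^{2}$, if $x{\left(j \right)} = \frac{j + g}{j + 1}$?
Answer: $\frac{56169}{16} \approx 3510.6$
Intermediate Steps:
$g = \frac{3}{2}$ ($g = - \frac{1}{2} + 2 = \frac{3}{2} \approx 1.5$)
$x{\left(j \right)} = \frac{\frac{3}{2} + j}{1 + j}$ ($x{\left(j \right)} = \frac{j + \frac{3}{2}}{j + 1} = \frac{\frac{3}{2} + j}{1 + j}$)
$b{\left(y \right)} = \frac{3}{4}$ ($b{\left(y \right)} = \frac{\frac{3}{2} - 3}{1 - 3} = \frac{1}{-2} \left(- \frac{3}{2}\right) = \left(- \frac{1}{2}\right) \left(- \frac{3}{2}\right) = \frac{3}{4}$)
$\left(b{\left(-2 \right)} + 6 \left(-10\right)\right)^{2} = \left(\frac{3}{4} + 6 \left(-10\right)\right)^{2} = \left(\frac{3}{4} - 60\right)^{2} = \left(- \frac{237}{4}\right)^{2} = \frac{56169}{16}$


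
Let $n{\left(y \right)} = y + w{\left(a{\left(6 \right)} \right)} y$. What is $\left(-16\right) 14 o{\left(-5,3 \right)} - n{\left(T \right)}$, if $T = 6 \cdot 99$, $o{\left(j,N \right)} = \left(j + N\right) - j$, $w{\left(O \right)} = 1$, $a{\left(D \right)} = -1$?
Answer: $-1860$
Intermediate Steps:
$o{\left(j,N \right)} = N$ ($o{\left(j,N \right)} = \left(N + j\right) - j = N$)
$T = 594$
$n{\left(y \right)} = 2 y$ ($n{\left(y \right)} = y + 1 y = y + y = 2 y$)
$\left(-16\right) 14 o{\left(-5,3 \right)} - n{\left(T \right)} = \left(-16\right) 14 \cdot 3 - 2 \cdot 594 = \left(-224\right) 3 - 1188 = -672 - 1188 = -1860$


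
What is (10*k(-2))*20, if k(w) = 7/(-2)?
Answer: -700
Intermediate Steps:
k(w) = -7/2 (k(w) = 7*(-½) = -7/2)
(10*k(-2))*20 = (10*(-7/2))*20 = -35*20 = -700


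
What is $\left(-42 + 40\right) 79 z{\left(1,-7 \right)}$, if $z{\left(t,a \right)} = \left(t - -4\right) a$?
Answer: $5530$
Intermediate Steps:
$z{\left(t,a \right)} = a \left(4 + t\right)$ ($z{\left(t,a \right)} = \left(t + 4\right) a = \left(4 + t\right) a = a \left(4 + t\right)$)
$\left(-42 + 40\right) 79 z{\left(1,-7 \right)} = \left(-42 + 40\right) 79 \left(- 7 \left(4 + 1\right)\right) = \left(-2\right) 79 \left(\left(-7\right) 5\right) = \left(-158\right) \left(-35\right) = 5530$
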